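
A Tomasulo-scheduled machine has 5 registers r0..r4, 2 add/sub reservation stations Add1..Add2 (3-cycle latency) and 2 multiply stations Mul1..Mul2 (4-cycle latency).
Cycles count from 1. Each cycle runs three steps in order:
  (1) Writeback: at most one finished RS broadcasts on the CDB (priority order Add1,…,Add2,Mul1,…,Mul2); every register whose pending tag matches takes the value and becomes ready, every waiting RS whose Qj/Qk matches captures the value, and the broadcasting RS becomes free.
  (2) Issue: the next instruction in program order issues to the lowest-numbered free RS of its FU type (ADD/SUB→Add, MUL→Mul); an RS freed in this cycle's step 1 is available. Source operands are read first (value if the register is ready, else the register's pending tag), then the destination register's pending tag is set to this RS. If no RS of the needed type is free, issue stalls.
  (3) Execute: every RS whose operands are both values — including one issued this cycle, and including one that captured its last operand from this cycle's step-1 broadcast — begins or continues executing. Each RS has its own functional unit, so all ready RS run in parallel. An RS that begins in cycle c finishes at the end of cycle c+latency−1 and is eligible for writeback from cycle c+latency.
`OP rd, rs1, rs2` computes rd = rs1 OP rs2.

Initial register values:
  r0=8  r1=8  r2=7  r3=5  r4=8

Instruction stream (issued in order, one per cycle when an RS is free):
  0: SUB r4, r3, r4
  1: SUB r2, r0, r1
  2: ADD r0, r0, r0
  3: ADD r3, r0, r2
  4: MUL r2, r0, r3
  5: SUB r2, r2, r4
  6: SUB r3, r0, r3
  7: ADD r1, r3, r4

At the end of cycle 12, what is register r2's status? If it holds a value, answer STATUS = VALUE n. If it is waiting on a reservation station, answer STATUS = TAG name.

STATUS = TAG Add1

cycle 1: issue SUB r4<-Add1 // r0:8,r1:8,r2:7,r3:5,r4:Add1
cycle 2: issue SUB r2<-Add2 // r0:8,r1:8,r2:Add2,r3:5,r4:Add1
cycle 3: stall // r0:8,r1:8,r2:Add2,r3:5,r4:Add1
cycle 4: CDB Add1=-3; issue ADD r0<-Add1 // r0:Add1,r1:8,r2:Add2,r3:5,r4:-3
cycle 5: CDB Add2=0; issue ADD r3<-Add2 // r0:Add1,r1:8,r2:0,r3:Add2,r4:-3
cycle 6: issue MUL r2<-Mul1 // r0:Add1,r1:8,r2:Mul1,r3:Add2,r4:-3
cycle 7: CDB Add1=16; issue SUB r2<-Add1 // r0:16,r1:8,r2:Add1,r3:Add2,r4:-3
cycle 8: stall // r0:16,r1:8,r2:Add1,r3:Add2,r4:-3
cycle 9: stall // r0:16,r1:8,r2:Add1,r3:Add2,r4:-3
cycle 10: CDB Add2=16; issue SUB r3<-Add2 // r0:16,r1:8,r2:Add1,r3:Add2,r4:-3
cycle 11: stall // r0:16,r1:8,r2:Add1,r3:Add2,r4:-3
cycle 12: stall // r0:16,r1:8,r2:Add1,r3:Add2,r4:-3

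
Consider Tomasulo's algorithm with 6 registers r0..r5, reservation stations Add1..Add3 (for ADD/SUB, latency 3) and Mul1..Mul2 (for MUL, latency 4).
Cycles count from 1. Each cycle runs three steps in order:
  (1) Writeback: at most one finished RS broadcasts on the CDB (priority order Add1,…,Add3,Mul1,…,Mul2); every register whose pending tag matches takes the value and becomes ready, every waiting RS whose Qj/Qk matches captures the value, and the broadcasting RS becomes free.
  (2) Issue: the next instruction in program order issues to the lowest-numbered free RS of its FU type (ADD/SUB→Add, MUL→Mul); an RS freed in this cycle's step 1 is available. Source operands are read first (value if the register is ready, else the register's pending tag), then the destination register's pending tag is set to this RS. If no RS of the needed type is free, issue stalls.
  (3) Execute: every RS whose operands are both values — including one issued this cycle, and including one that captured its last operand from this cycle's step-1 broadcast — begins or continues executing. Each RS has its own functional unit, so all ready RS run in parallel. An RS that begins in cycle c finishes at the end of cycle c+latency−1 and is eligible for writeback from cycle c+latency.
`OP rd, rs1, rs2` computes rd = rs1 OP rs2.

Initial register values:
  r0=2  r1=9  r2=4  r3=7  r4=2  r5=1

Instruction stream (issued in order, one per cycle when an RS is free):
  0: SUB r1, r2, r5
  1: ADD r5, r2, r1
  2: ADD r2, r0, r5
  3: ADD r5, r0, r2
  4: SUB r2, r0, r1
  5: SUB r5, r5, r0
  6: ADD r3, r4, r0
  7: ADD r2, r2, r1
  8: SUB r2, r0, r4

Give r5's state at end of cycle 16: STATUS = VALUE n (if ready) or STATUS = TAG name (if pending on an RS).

STATUS = TAG Add2

  c1: issue SUB r1<-Add1  regs: r0:2,r1:Add1,r2:4,r3:7,r4:2,r5:1
  c2: issue ADD r5<-Add2  regs: r0:2,r1:Add1,r2:4,r3:7,r4:2,r5:Add2
  c3: issue ADD r2<-Add3  regs: r0:2,r1:Add1,r2:Add3,r3:7,r4:2,r5:Add2
  c4: CDB Add1=3; issue ADD r5<-Add1  regs: r0:2,r1:3,r2:Add3,r3:7,r4:2,r5:Add1
  c5: stall  regs: r0:2,r1:3,r2:Add3,r3:7,r4:2,r5:Add1
  c6: stall  regs: r0:2,r1:3,r2:Add3,r3:7,r4:2,r5:Add1
  c7: CDB Add2=7; issue SUB r2<-Add2  regs: r0:2,r1:3,r2:Add2,r3:7,r4:2,r5:Add1
  c8: stall  regs: r0:2,r1:3,r2:Add2,r3:7,r4:2,r5:Add1
  c9: stall  regs: r0:2,r1:3,r2:Add2,r3:7,r4:2,r5:Add1
  c10: CDB Add2=-1; issue SUB r5<-Add2  regs: r0:2,r1:3,r2:-1,r3:7,r4:2,r5:Add2
  c11: CDB Add3=9; issue ADD r3<-Add3  regs: r0:2,r1:3,r2:-1,r3:Add3,r4:2,r5:Add2
  c12: stall  regs: r0:2,r1:3,r2:-1,r3:Add3,r4:2,r5:Add2
  c13: stall  regs: r0:2,r1:3,r2:-1,r3:Add3,r4:2,r5:Add2
  c14: CDB Add1=11; issue ADD r2<-Add1  regs: r0:2,r1:3,r2:Add1,r3:Add3,r4:2,r5:Add2
  c15: CDB Add3=4; issue SUB r2<-Add3  regs: r0:2,r1:3,r2:Add3,r3:4,r4:2,r5:Add2
  c16: -  regs: r0:2,r1:3,r2:Add3,r3:4,r4:2,r5:Add2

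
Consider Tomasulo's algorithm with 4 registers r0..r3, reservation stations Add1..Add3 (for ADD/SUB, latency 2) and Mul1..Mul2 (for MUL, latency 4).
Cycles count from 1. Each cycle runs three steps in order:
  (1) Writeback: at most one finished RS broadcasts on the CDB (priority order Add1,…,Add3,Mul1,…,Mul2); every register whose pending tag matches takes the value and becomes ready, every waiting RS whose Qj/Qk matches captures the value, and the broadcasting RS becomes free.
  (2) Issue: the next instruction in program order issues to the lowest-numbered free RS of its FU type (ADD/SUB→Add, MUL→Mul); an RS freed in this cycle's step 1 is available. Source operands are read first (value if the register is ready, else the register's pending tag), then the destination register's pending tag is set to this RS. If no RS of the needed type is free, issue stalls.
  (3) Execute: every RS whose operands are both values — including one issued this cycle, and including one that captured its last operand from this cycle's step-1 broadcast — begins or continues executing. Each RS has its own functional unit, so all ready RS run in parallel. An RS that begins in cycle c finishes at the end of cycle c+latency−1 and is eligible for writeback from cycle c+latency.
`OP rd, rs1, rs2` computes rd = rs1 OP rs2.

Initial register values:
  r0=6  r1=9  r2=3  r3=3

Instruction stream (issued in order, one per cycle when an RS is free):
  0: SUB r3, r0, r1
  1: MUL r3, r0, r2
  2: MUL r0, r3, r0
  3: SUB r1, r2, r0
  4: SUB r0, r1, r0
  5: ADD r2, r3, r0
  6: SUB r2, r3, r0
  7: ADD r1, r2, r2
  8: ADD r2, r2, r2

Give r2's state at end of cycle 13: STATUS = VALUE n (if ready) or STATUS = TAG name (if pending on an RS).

STATUS = TAG Add1

  c1: issue SUB r3<-Add1  regs: r0:6,r1:9,r2:3,r3:Add1
  c2: issue MUL r3<-Mul1  regs: r0:6,r1:9,r2:3,r3:Mul1
  c3: CDB Add1=-3; issue MUL r0<-Mul2  regs: r0:Mul2,r1:9,r2:3,r3:Mul1
  c4: issue SUB r1<-Add1  regs: r0:Mul2,r1:Add1,r2:3,r3:Mul1
  c5: issue SUB r0<-Add2  regs: r0:Add2,r1:Add1,r2:3,r3:Mul1
  c6: CDB Mul1=18; issue ADD r2<-Add3  regs: r0:Add2,r1:Add1,r2:Add3,r3:18
  c7: stall  regs: r0:Add2,r1:Add1,r2:Add3,r3:18
  c8: stall  regs: r0:Add2,r1:Add1,r2:Add3,r3:18
  c9: stall  regs: r0:Add2,r1:Add1,r2:Add3,r3:18
  c10: CDB Mul2=108; stall  regs: r0:Add2,r1:Add1,r2:Add3,r3:18
  c11: stall  regs: r0:Add2,r1:Add1,r2:Add3,r3:18
  c12: CDB Add1=-105; issue SUB r2<-Add1  regs: r0:Add2,r1:-105,r2:Add1,r3:18
  c13: stall  regs: r0:Add2,r1:-105,r2:Add1,r3:18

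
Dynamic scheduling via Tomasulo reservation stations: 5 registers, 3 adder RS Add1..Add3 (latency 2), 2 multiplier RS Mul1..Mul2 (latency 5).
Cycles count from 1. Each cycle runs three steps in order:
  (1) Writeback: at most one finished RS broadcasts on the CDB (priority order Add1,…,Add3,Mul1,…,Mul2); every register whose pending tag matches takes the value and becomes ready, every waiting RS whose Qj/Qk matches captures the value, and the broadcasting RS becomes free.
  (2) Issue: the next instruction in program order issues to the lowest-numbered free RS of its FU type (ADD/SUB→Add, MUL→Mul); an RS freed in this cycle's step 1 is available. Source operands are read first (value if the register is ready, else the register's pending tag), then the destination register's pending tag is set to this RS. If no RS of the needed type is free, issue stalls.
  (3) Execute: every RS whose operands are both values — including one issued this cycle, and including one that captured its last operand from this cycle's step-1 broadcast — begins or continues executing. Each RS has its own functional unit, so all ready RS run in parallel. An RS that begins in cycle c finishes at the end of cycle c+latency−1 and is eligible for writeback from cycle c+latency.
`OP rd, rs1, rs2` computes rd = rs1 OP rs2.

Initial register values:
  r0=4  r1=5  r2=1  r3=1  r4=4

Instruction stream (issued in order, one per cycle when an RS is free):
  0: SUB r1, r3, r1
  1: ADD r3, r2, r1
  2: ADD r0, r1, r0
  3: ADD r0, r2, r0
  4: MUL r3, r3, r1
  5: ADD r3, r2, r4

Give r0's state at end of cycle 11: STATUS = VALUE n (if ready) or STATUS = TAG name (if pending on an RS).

cycle 1: issue SUB r1<-Add1 // r0:4,r1:Add1,r2:1,r3:1,r4:4
cycle 2: issue ADD r3<-Add2 // r0:4,r1:Add1,r2:1,r3:Add2,r4:4
cycle 3: CDB Add1=-4; issue ADD r0<-Add1 // r0:Add1,r1:-4,r2:1,r3:Add2,r4:4
cycle 4: issue ADD r0<-Add3 // r0:Add3,r1:-4,r2:1,r3:Add2,r4:4
cycle 5: CDB Add1=0; issue MUL r3<-Mul1 // r0:Add3,r1:-4,r2:1,r3:Mul1,r4:4
cycle 6: CDB Add2=-3; issue ADD r3<-Add1 // r0:Add3,r1:-4,r2:1,r3:Add1,r4:4
cycle 7: CDB Add3=1 // r0:1,r1:-4,r2:1,r3:Add1,r4:4
cycle 8: CDB Add1=5 // r0:1,r1:-4,r2:1,r3:5,r4:4
cycle 9: - // r0:1,r1:-4,r2:1,r3:5,r4:4
cycle 10: - // r0:1,r1:-4,r2:1,r3:5,r4:4
cycle 11: CDB Mul1=12 // r0:1,r1:-4,r2:1,r3:5,r4:4

STATUS = VALUE 1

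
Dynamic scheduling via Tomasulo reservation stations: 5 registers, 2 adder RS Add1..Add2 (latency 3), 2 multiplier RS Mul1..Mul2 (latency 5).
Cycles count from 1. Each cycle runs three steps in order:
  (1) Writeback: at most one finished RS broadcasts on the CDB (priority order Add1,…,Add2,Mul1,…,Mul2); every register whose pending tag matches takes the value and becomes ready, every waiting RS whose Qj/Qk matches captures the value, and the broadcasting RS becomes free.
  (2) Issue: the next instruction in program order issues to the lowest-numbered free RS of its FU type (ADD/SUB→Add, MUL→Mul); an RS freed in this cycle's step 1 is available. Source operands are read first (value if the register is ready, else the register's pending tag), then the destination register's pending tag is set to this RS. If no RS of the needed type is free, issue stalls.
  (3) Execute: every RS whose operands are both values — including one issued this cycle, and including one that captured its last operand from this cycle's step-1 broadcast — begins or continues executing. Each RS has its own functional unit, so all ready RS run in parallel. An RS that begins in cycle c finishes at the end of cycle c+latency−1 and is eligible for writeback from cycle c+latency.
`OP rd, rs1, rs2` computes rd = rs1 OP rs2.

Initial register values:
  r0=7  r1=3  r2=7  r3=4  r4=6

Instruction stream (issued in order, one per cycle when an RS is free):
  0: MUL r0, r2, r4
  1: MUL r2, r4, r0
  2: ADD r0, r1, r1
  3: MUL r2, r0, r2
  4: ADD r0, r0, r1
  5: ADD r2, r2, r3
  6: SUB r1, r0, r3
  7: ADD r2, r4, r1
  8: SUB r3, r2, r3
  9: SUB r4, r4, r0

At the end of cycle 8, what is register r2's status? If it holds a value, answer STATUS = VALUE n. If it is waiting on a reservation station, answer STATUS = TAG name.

STATUS = TAG Mul1

c1: issue MUL r0<-Mul1 | r0:Mul1,r1:3,r2:7,r3:4,r4:6
c2: issue MUL r2<-Mul2 | r0:Mul1,r1:3,r2:Mul2,r3:4,r4:6
c3: issue ADD r0<-Add1 | r0:Add1,r1:3,r2:Mul2,r3:4,r4:6
c4: stall | r0:Add1,r1:3,r2:Mul2,r3:4,r4:6
c5: stall | r0:Add1,r1:3,r2:Mul2,r3:4,r4:6
c6: CDB Add1=6; stall | r0:6,r1:3,r2:Mul2,r3:4,r4:6
c7: CDB Mul1=42; issue MUL r2<-Mul1 | r0:6,r1:3,r2:Mul1,r3:4,r4:6
c8: issue ADD r0<-Add1 | r0:Add1,r1:3,r2:Mul1,r3:4,r4:6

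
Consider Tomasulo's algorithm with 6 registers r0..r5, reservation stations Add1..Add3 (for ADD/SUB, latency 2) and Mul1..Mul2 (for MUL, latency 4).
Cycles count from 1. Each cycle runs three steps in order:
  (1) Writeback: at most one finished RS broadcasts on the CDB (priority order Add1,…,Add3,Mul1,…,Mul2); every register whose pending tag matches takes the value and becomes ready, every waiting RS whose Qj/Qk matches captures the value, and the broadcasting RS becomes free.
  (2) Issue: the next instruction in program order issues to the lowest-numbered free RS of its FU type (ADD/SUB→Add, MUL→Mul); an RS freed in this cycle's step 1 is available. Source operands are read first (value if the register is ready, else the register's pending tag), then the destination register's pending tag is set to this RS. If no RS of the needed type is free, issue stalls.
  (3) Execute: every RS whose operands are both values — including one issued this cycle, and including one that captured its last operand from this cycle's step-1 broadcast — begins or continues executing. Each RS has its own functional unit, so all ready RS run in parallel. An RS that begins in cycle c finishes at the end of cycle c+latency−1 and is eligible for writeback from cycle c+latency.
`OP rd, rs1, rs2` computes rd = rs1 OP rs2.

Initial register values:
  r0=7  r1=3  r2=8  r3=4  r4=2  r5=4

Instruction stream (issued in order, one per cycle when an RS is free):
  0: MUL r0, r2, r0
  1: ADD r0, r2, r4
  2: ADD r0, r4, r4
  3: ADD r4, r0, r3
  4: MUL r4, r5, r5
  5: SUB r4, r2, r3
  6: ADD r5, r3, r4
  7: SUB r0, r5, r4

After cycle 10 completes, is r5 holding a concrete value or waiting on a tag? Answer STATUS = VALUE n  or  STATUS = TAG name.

STATUS = VALUE 8

  c1: issue MUL r0<-Mul1  regs: r0:Mul1,r1:3,r2:8,r3:4,r4:2,r5:4
  c2: issue ADD r0<-Add1  regs: r0:Add1,r1:3,r2:8,r3:4,r4:2,r5:4
  c3: issue ADD r0<-Add2  regs: r0:Add2,r1:3,r2:8,r3:4,r4:2,r5:4
  c4: CDB Add1=10; issue ADD r4<-Add1  regs: r0:Add2,r1:3,r2:8,r3:4,r4:Add1,r5:4
  c5: CDB Add2=4; issue MUL r4<-Mul2  regs: r0:4,r1:3,r2:8,r3:4,r4:Mul2,r5:4
  c6: CDB Mul1=56; issue SUB r4<-Add2  regs: r0:4,r1:3,r2:8,r3:4,r4:Add2,r5:4
  c7: CDB Add1=8; issue ADD r5<-Add1  regs: r0:4,r1:3,r2:8,r3:4,r4:Add2,r5:Add1
  c8: CDB Add2=4; issue SUB r0<-Add2  regs: r0:Add2,r1:3,r2:8,r3:4,r4:4,r5:Add1
  c9: CDB Mul2=16  regs: r0:Add2,r1:3,r2:8,r3:4,r4:4,r5:Add1
  c10: CDB Add1=8  regs: r0:Add2,r1:3,r2:8,r3:4,r4:4,r5:8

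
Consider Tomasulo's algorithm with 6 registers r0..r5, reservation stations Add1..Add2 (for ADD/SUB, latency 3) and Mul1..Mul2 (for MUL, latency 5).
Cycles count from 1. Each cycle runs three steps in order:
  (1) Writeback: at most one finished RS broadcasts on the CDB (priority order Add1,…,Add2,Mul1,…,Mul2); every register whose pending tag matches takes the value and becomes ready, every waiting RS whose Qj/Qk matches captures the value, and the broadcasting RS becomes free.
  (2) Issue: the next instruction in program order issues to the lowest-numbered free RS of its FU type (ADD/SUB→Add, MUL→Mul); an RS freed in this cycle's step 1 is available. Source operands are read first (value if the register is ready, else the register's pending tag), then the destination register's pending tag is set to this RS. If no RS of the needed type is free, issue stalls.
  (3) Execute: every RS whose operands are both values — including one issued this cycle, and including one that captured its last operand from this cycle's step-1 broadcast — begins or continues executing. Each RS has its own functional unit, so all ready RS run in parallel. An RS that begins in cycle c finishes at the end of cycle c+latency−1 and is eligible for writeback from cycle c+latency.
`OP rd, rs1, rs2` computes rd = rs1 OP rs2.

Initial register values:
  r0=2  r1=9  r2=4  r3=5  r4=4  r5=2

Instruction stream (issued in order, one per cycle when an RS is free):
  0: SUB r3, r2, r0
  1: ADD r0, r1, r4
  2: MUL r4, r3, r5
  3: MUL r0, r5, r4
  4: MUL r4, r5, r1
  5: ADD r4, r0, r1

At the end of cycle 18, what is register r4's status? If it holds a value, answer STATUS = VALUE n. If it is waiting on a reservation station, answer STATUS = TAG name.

STATUS = VALUE 17

  c1: issue SUB r3<-Add1  regs: r0:2,r1:9,r2:4,r3:Add1,r4:4,r5:2
  c2: issue ADD r0<-Add2  regs: r0:Add2,r1:9,r2:4,r3:Add1,r4:4,r5:2
  c3: issue MUL r4<-Mul1  regs: r0:Add2,r1:9,r2:4,r3:Add1,r4:Mul1,r5:2
  c4: CDB Add1=2; issue MUL r0<-Mul2  regs: r0:Mul2,r1:9,r2:4,r3:2,r4:Mul1,r5:2
  c5: CDB Add2=13; stall  regs: r0:Mul2,r1:9,r2:4,r3:2,r4:Mul1,r5:2
  c6: stall  regs: r0:Mul2,r1:9,r2:4,r3:2,r4:Mul1,r5:2
  c7: stall  regs: r0:Mul2,r1:9,r2:4,r3:2,r4:Mul1,r5:2
  c8: stall  regs: r0:Mul2,r1:9,r2:4,r3:2,r4:Mul1,r5:2
  c9: CDB Mul1=4; issue MUL r4<-Mul1  regs: r0:Mul2,r1:9,r2:4,r3:2,r4:Mul1,r5:2
  c10: issue ADD r4<-Add1  regs: r0:Mul2,r1:9,r2:4,r3:2,r4:Add1,r5:2
  c11: -  regs: r0:Mul2,r1:9,r2:4,r3:2,r4:Add1,r5:2
  c12: -  regs: r0:Mul2,r1:9,r2:4,r3:2,r4:Add1,r5:2
  c13: -  regs: r0:Mul2,r1:9,r2:4,r3:2,r4:Add1,r5:2
  c14: CDB Mul1=18  regs: r0:Mul2,r1:9,r2:4,r3:2,r4:Add1,r5:2
  c15: CDB Mul2=8  regs: r0:8,r1:9,r2:4,r3:2,r4:Add1,r5:2
  c16: -  regs: r0:8,r1:9,r2:4,r3:2,r4:Add1,r5:2
  c17: -  regs: r0:8,r1:9,r2:4,r3:2,r4:Add1,r5:2
  c18: CDB Add1=17  regs: r0:8,r1:9,r2:4,r3:2,r4:17,r5:2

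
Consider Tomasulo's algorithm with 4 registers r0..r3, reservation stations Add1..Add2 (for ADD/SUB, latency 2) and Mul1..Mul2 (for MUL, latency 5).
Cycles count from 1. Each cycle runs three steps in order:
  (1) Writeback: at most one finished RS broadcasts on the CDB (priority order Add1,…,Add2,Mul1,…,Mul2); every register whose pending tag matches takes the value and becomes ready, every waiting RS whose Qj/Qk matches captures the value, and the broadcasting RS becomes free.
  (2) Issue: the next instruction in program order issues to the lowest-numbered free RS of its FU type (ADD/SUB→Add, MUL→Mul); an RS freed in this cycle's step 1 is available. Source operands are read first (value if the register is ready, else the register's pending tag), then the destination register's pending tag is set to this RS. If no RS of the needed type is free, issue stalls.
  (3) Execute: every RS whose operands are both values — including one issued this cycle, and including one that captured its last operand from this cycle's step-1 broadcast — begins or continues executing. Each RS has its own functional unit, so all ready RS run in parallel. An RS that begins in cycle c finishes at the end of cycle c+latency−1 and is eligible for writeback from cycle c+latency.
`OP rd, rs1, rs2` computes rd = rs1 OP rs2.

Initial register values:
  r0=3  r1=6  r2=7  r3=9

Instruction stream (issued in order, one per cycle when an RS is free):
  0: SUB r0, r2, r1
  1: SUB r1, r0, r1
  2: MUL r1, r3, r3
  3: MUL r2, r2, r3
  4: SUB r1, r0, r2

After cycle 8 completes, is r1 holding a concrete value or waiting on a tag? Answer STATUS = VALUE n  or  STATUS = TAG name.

STATUS = TAG Add1

c1: issue SUB r0<-Add1 | r0:Add1,r1:6,r2:7,r3:9
c2: issue SUB r1<-Add2 | r0:Add1,r1:Add2,r2:7,r3:9
c3: CDB Add1=1; issue MUL r1<-Mul1 | r0:1,r1:Mul1,r2:7,r3:9
c4: issue MUL r2<-Mul2 | r0:1,r1:Mul1,r2:Mul2,r3:9
c5: CDB Add2=-5; issue SUB r1<-Add1 | r0:1,r1:Add1,r2:Mul2,r3:9
c6: - | r0:1,r1:Add1,r2:Mul2,r3:9
c7: - | r0:1,r1:Add1,r2:Mul2,r3:9
c8: CDB Mul1=81 | r0:1,r1:Add1,r2:Mul2,r3:9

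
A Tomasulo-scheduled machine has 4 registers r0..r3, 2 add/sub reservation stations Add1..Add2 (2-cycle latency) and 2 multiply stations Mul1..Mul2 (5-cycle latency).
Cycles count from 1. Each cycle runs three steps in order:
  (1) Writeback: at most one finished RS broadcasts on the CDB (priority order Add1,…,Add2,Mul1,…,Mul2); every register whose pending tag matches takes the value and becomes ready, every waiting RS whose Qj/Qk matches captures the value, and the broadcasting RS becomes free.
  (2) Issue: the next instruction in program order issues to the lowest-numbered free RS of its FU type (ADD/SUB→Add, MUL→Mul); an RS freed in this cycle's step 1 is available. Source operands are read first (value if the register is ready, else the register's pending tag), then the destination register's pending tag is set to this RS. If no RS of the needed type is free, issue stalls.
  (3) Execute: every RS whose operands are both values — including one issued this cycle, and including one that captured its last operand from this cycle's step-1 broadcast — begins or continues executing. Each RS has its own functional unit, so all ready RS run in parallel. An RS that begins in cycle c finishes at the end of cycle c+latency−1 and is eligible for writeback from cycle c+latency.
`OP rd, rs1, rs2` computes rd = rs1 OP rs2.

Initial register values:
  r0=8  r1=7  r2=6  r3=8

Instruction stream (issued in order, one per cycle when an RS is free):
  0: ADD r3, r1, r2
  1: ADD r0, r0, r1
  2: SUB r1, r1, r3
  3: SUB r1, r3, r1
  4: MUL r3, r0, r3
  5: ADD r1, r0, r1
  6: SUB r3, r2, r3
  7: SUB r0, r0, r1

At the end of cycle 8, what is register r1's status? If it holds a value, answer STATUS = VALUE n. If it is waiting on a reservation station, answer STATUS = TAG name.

c1: issue ADD r3<-Add1 | r0:8,r1:7,r2:6,r3:Add1
c2: issue ADD r0<-Add2 | r0:Add2,r1:7,r2:6,r3:Add1
c3: CDB Add1=13; issue SUB r1<-Add1 | r0:Add2,r1:Add1,r2:6,r3:13
c4: CDB Add2=15; issue SUB r1<-Add2 | r0:15,r1:Add2,r2:6,r3:13
c5: CDB Add1=-6; issue MUL r3<-Mul1 | r0:15,r1:Add2,r2:6,r3:Mul1
c6: issue ADD r1<-Add1 | r0:15,r1:Add1,r2:6,r3:Mul1
c7: CDB Add2=19; issue SUB r3<-Add2 | r0:15,r1:Add1,r2:6,r3:Add2
c8: stall | r0:15,r1:Add1,r2:6,r3:Add2

STATUS = TAG Add1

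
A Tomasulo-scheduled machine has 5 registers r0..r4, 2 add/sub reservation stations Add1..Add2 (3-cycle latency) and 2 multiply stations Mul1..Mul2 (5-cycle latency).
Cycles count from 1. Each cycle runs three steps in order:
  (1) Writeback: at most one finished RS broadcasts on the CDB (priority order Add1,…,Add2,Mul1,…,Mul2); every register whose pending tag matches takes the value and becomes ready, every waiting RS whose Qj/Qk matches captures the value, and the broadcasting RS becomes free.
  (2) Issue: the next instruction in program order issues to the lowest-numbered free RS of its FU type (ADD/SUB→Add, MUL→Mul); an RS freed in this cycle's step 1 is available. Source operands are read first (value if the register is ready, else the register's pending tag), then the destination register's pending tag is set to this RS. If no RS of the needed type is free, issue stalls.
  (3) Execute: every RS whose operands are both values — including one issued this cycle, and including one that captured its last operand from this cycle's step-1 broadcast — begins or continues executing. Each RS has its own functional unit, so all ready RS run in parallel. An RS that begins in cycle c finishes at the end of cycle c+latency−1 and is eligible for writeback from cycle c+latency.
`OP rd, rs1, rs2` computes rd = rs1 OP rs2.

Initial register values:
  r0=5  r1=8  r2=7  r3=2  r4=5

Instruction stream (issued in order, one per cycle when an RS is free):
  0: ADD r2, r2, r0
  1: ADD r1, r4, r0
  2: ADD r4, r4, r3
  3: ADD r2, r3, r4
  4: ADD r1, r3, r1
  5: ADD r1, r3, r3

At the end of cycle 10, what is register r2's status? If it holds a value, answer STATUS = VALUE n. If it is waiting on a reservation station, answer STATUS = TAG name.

STATUS = TAG Add2

  c1: issue ADD r2<-Add1  regs: r0:5,r1:8,r2:Add1,r3:2,r4:5
  c2: issue ADD r1<-Add2  regs: r0:5,r1:Add2,r2:Add1,r3:2,r4:5
  c3: stall  regs: r0:5,r1:Add2,r2:Add1,r3:2,r4:5
  c4: CDB Add1=12; issue ADD r4<-Add1  regs: r0:5,r1:Add2,r2:12,r3:2,r4:Add1
  c5: CDB Add2=10; issue ADD r2<-Add2  regs: r0:5,r1:10,r2:Add2,r3:2,r4:Add1
  c6: stall  regs: r0:5,r1:10,r2:Add2,r3:2,r4:Add1
  c7: CDB Add1=7; issue ADD r1<-Add1  regs: r0:5,r1:Add1,r2:Add2,r3:2,r4:7
  c8: stall  regs: r0:5,r1:Add1,r2:Add2,r3:2,r4:7
  c9: stall  regs: r0:5,r1:Add1,r2:Add2,r3:2,r4:7
  c10: CDB Add1=12; issue ADD r1<-Add1  regs: r0:5,r1:Add1,r2:Add2,r3:2,r4:7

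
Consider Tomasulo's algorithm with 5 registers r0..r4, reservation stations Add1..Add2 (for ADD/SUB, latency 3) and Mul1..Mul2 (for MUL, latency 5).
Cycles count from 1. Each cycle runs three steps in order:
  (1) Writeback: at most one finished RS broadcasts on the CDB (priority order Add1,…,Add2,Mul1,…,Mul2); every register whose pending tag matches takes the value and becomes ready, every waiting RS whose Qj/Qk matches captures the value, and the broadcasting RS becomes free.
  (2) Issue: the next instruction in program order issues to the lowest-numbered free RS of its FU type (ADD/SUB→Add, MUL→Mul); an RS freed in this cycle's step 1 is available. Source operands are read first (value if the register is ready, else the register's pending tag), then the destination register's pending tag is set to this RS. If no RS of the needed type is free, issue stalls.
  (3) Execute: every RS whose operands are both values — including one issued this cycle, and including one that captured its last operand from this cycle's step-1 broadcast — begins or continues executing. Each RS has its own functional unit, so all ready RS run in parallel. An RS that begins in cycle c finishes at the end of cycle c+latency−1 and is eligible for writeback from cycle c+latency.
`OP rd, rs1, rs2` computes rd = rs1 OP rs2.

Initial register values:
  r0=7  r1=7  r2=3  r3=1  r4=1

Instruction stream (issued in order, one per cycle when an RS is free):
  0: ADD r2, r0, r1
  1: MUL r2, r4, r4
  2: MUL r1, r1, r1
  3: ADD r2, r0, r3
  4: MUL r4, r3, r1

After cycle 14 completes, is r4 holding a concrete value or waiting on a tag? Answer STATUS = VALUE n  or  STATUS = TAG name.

STATUS = VALUE 49

c1: issue ADD r2<-Add1 | r0:7,r1:7,r2:Add1,r3:1,r4:1
c2: issue MUL r2<-Mul1 | r0:7,r1:7,r2:Mul1,r3:1,r4:1
c3: issue MUL r1<-Mul2 | r0:7,r1:Mul2,r2:Mul1,r3:1,r4:1
c4: CDB Add1=14; issue ADD r2<-Add1 | r0:7,r1:Mul2,r2:Add1,r3:1,r4:1
c5: stall | r0:7,r1:Mul2,r2:Add1,r3:1,r4:1
c6: stall | r0:7,r1:Mul2,r2:Add1,r3:1,r4:1
c7: CDB Add1=8; stall | r0:7,r1:Mul2,r2:8,r3:1,r4:1
c8: CDB Mul1=1; issue MUL r4<-Mul1 | r0:7,r1:Mul2,r2:8,r3:1,r4:Mul1
c9: CDB Mul2=49 | r0:7,r1:49,r2:8,r3:1,r4:Mul1
c10: - | r0:7,r1:49,r2:8,r3:1,r4:Mul1
c11: - | r0:7,r1:49,r2:8,r3:1,r4:Mul1
c12: - | r0:7,r1:49,r2:8,r3:1,r4:Mul1
c13: - | r0:7,r1:49,r2:8,r3:1,r4:Mul1
c14: CDB Mul1=49 | r0:7,r1:49,r2:8,r3:1,r4:49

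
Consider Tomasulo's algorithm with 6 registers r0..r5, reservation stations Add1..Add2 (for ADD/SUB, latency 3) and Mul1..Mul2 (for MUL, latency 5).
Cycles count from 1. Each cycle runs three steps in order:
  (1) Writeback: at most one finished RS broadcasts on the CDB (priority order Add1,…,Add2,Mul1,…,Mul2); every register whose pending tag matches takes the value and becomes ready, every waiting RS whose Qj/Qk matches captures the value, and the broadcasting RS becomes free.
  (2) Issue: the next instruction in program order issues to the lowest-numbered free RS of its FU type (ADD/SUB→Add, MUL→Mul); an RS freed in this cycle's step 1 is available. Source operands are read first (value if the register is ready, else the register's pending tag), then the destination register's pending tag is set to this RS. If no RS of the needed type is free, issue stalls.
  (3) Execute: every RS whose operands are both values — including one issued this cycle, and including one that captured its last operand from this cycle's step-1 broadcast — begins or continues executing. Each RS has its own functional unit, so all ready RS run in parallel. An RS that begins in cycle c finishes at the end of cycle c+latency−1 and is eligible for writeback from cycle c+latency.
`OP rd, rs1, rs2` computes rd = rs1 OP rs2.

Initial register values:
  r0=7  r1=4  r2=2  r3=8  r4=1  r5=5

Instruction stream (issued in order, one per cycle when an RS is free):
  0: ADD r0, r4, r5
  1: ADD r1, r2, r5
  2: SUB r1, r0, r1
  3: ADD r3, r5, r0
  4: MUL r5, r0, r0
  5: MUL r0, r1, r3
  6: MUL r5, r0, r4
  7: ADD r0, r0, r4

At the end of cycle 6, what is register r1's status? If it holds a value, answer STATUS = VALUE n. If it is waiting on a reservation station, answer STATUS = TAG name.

  c1: issue ADD r0<-Add1  regs: r0:Add1,r1:4,r2:2,r3:8,r4:1,r5:5
  c2: issue ADD r1<-Add2  regs: r0:Add1,r1:Add2,r2:2,r3:8,r4:1,r5:5
  c3: stall  regs: r0:Add1,r1:Add2,r2:2,r3:8,r4:1,r5:5
  c4: CDB Add1=6; issue SUB r1<-Add1  regs: r0:6,r1:Add1,r2:2,r3:8,r4:1,r5:5
  c5: CDB Add2=7; issue ADD r3<-Add2  regs: r0:6,r1:Add1,r2:2,r3:Add2,r4:1,r5:5
  c6: issue MUL r5<-Mul1  regs: r0:6,r1:Add1,r2:2,r3:Add2,r4:1,r5:Mul1

STATUS = TAG Add1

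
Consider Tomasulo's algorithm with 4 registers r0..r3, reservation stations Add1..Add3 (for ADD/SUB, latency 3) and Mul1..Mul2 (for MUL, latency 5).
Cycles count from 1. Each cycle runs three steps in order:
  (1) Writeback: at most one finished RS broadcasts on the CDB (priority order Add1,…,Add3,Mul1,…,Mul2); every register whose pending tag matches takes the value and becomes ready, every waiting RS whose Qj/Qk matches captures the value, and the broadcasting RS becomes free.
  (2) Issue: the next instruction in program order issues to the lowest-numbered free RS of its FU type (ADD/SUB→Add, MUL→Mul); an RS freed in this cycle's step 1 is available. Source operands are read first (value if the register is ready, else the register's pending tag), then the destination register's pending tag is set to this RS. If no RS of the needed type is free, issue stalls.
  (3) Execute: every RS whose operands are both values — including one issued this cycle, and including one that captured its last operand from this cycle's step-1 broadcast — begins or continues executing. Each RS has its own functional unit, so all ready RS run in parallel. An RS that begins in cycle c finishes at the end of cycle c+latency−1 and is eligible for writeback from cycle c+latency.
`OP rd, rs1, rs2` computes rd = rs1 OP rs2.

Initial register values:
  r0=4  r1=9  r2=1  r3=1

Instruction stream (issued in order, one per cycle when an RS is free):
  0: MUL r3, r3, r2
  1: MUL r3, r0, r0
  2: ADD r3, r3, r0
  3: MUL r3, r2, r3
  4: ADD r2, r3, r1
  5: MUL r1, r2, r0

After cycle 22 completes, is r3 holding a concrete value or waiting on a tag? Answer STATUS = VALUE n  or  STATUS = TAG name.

STATUS = VALUE 20

cycle 1: issue MUL r3<-Mul1 // r0:4,r1:9,r2:1,r3:Mul1
cycle 2: issue MUL r3<-Mul2 // r0:4,r1:9,r2:1,r3:Mul2
cycle 3: issue ADD r3<-Add1 // r0:4,r1:9,r2:1,r3:Add1
cycle 4: stall // r0:4,r1:9,r2:1,r3:Add1
cycle 5: stall // r0:4,r1:9,r2:1,r3:Add1
cycle 6: CDB Mul1=1; issue MUL r3<-Mul1 // r0:4,r1:9,r2:1,r3:Mul1
cycle 7: CDB Mul2=16; issue ADD r2<-Add2 // r0:4,r1:9,r2:Add2,r3:Mul1
cycle 8: issue MUL r1<-Mul2 // r0:4,r1:Mul2,r2:Add2,r3:Mul1
cycle 9: - // r0:4,r1:Mul2,r2:Add2,r3:Mul1
cycle 10: CDB Add1=20 // r0:4,r1:Mul2,r2:Add2,r3:Mul1
cycle 11: - // r0:4,r1:Mul2,r2:Add2,r3:Mul1
cycle 12: - // r0:4,r1:Mul2,r2:Add2,r3:Mul1
cycle 13: - // r0:4,r1:Mul2,r2:Add2,r3:Mul1
cycle 14: - // r0:4,r1:Mul2,r2:Add2,r3:Mul1
cycle 15: CDB Mul1=20 // r0:4,r1:Mul2,r2:Add2,r3:20
cycle 16: - // r0:4,r1:Mul2,r2:Add2,r3:20
cycle 17: - // r0:4,r1:Mul2,r2:Add2,r3:20
cycle 18: CDB Add2=29 // r0:4,r1:Mul2,r2:29,r3:20
cycle 19: - // r0:4,r1:Mul2,r2:29,r3:20
cycle 20: - // r0:4,r1:Mul2,r2:29,r3:20
cycle 21: - // r0:4,r1:Mul2,r2:29,r3:20
cycle 22: - // r0:4,r1:Mul2,r2:29,r3:20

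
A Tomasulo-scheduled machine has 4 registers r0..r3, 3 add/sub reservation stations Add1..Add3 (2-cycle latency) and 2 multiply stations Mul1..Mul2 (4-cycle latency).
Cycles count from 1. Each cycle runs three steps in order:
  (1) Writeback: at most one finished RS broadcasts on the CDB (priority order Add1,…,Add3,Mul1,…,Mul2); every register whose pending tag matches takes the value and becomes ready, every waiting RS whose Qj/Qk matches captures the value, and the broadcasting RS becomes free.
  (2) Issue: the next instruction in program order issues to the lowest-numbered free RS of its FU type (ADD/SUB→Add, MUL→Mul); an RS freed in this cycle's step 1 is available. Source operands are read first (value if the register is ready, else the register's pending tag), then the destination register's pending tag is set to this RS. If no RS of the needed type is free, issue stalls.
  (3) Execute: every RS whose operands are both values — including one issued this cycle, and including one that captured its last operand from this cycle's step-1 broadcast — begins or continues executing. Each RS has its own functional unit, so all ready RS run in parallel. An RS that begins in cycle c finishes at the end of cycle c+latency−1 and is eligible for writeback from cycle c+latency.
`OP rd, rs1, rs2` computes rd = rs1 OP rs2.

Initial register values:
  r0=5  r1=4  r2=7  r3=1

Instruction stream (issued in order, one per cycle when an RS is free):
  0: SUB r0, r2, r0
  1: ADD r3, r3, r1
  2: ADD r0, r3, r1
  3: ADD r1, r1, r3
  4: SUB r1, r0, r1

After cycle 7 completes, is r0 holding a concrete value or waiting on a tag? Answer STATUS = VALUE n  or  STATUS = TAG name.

  c1: issue SUB r0<-Add1  regs: r0:Add1,r1:4,r2:7,r3:1
  c2: issue ADD r3<-Add2  regs: r0:Add1,r1:4,r2:7,r3:Add2
  c3: CDB Add1=2; issue ADD r0<-Add1  regs: r0:Add1,r1:4,r2:7,r3:Add2
  c4: CDB Add2=5; issue ADD r1<-Add2  regs: r0:Add1,r1:Add2,r2:7,r3:5
  c5: issue SUB r1<-Add3  regs: r0:Add1,r1:Add3,r2:7,r3:5
  c6: CDB Add1=9  regs: r0:9,r1:Add3,r2:7,r3:5
  c7: CDB Add2=9  regs: r0:9,r1:Add3,r2:7,r3:5

STATUS = VALUE 9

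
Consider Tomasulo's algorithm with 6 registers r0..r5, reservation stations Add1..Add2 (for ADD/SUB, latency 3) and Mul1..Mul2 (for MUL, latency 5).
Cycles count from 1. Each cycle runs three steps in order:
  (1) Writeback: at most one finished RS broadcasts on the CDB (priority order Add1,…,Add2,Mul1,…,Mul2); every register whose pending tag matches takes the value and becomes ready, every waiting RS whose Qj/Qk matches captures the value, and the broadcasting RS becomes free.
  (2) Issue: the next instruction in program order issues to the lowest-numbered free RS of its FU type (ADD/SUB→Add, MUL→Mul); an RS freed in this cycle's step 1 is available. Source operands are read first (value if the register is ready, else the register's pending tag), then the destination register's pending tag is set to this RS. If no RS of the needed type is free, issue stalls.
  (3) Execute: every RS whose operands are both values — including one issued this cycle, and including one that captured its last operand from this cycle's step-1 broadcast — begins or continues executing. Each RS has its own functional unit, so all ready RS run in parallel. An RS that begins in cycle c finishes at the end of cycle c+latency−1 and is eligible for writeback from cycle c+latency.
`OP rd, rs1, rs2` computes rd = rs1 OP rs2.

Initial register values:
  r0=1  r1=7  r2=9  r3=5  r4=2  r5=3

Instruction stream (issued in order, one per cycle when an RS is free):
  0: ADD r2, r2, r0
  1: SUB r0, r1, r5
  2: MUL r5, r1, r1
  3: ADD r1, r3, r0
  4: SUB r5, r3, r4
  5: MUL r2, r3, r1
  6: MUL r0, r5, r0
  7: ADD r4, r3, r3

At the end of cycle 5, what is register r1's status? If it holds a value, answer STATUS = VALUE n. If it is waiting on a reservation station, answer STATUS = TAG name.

STATUS = TAG Add1

cycle 1: issue ADD r2<-Add1 // r0:1,r1:7,r2:Add1,r3:5,r4:2,r5:3
cycle 2: issue SUB r0<-Add2 // r0:Add2,r1:7,r2:Add1,r3:5,r4:2,r5:3
cycle 3: issue MUL r5<-Mul1 // r0:Add2,r1:7,r2:Add1,r3:5,r4:2,r5:Mul1
cycle 4: CDB Add1=10; issue ADD r1<-Add1 // r0:Add2,r1:Add1,r2:10,r3:5,r4:2,r5:Mul1
cycle 5: CDB Add2=4; issue SUB r5<-Add2 // r0:4,r1:Add1,r2:10,r3:5,r4:2,r5:Add2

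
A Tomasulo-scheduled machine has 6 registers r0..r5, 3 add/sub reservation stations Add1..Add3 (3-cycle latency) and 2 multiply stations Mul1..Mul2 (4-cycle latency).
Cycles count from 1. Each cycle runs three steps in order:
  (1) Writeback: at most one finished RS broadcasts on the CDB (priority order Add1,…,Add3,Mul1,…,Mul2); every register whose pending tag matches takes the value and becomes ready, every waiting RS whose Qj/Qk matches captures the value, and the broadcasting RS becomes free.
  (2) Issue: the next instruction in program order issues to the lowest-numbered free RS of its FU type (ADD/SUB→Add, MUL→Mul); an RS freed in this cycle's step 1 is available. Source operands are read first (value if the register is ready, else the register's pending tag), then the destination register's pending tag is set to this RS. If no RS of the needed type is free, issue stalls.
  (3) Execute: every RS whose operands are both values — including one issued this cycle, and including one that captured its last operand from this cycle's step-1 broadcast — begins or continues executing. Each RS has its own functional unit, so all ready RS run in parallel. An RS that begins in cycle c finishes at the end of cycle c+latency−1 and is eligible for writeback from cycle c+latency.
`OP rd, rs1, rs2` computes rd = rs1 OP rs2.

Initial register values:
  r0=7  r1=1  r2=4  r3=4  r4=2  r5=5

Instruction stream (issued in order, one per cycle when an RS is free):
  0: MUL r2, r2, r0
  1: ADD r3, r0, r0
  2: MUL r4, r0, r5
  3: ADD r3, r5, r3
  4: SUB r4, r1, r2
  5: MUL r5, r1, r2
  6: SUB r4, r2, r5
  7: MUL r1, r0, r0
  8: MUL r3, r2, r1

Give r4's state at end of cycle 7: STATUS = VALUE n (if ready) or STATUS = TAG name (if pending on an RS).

STATUS = TAG Add3

c1: issue MUL r2<-Mul1 | r0:7,r1:1,r2:Mul1,r3:4,r4:2,r5:5
c2: issue ADD r3<-Add1 | r0:7,r1:1,r2:Mul1,r3:Add1,r4:2,r5:5
c3: issue MUL r4<-Mul2 | r0:7,r1:1,r2:Mul1,r3:Add1,r4:Mul2,r5:5
c4: issue ADD r3<-Add2 | r0:7,r1:1,r2:Mul1,r3:Add2,r4:Mul2,r5:5
c5: CDB Add1=14; issue SUB r4<-Add1 | r0:7,r1:1,r2:Mul1,r3:Add2,r4:Add1,r5:5
c6: CDB Mul1=28; issue MUL r5<-Mul1 | r0:7,r1:1,r2:28,r3:Add2,r4:Add1,r5:Mul1
c7: CDB Mul2=35; issue SUB r4<-Add3 | r0:7,r1:1,r2:28,r3:Add2,r4:Add3,r5:Mul1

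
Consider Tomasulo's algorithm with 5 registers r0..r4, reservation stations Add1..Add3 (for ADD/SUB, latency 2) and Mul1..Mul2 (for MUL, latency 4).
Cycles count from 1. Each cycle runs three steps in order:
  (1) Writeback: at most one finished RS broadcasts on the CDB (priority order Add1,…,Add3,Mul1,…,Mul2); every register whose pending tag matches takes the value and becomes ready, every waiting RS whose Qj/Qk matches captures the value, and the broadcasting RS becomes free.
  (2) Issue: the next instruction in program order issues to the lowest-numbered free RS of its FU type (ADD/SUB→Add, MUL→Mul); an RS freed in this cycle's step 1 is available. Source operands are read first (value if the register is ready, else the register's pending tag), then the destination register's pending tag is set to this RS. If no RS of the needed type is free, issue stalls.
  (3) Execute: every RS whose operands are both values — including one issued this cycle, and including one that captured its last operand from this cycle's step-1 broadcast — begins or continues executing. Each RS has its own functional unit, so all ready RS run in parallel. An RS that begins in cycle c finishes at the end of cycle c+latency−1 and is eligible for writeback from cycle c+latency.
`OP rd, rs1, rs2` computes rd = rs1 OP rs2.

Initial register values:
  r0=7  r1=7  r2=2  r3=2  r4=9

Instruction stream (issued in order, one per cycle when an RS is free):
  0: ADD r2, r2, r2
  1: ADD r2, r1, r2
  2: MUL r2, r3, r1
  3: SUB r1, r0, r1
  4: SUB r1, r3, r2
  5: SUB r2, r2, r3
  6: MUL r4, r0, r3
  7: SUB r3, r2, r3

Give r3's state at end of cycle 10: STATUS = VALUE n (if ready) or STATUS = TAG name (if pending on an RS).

  c1: issue ADD r2<-Add1  regs: r0:7,r1:7,r2:Add1,r3:2,r4:9
  c2: issue ADD r2<-Add2  regs: r0:7,r1:7,r2:Add2,r3:2,r4:9
  c3: CDB Add1=4; issue MUL r2<-Mul1  regs: r0:7,r1:7,r2:Mul1,r3:2,r4:9
  c4: issue SUB r1<-Add1  regs: r0:7,r1:Add1,r2:Mul1,r3:2,r4:9
  c5: CDB Add2=11; issue SUB r1<-Add2  regs: r0:7,r1:Add2,r2:Mul1,r3:2,r4:9
  c6: CDB Add1=0; issue SUB r2<-Add1  regs: r0:7,r1:Add2,r2:Add1,r3:2,r4:9
  c7: CDB Mul1=14; issue MUL r4<-Mul1  regs: r0:7,r1:Add2,r2:Add1,r3:2,r4:Mul1
  c8: issue SUB r3<-Add3  regs: r0:7,r1:Add2,r2:Add1,r3:Add3,r4:Mul1
  c9: CDB Add1=12  regs: r0:7,r1:Add2,r2:12,r3:Add3,r4:Mul1
  c10: CDB Add2=-12  regs: r0:7,r1:-12,r2:12,r3:Add3,r4:Mul1

STATUS = TAG Add3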